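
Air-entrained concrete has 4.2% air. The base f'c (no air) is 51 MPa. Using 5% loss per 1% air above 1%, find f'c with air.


Strength loss = (4.2 - 1) * 5 = 16.0%
f'c = 51 * (1 - 16.0/100)
= 42.84 MPa

42.84


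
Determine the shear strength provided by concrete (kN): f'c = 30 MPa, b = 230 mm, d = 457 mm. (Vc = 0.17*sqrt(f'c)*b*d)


Vc = 0.17 * sqrt(30) * 230 * 457 / 1000
= 97.87 kN

97.87


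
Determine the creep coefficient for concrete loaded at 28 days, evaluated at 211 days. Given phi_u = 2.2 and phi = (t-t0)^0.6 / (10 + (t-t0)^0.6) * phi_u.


dt = 211 - 28 = 183
phi = 183^0.6 / (10 + 183^0.6) * 2.2
= 1.529

1.529


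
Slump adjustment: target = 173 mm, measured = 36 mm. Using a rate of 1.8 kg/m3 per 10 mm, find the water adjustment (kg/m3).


Difference = 173 - 36 = 137 mm
Water adjustment = 137 * 1.8 / 10 = 24.7 kg/m3

24.7


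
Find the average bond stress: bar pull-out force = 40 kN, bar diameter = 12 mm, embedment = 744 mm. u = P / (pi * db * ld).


u = P / (pi * db * ld)
= 40 * 1000 / (pi * 12 * 744)
= 1.426 MPa

1.426


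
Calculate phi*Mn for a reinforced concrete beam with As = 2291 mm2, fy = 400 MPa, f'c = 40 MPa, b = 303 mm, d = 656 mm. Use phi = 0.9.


a = As * fy / (0.85 * f'c * b)
= 2291 * 400 / (0.85 * 40 * 303)
= 88.9536 mm
Mn = As * fy * (d - a/2) / 10^6
= 560.3999 kN-m
phi*Mn = 0.9 * 560.3999 = 504.36 kN-m

504.36


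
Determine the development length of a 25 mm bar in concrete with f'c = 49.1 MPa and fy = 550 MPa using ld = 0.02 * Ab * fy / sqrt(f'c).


Ab = pi * 25^2 / 4 = 490.874 mm2
ld = 0.02 * 490.874 * 550 / sqrt(49.1)
= 770.6 mm

770.6


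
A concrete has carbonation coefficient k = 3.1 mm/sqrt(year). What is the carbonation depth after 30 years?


depth = k * sqrt(t)
= 3.1 * sqrt(30)
= 16.98 mm

16.98


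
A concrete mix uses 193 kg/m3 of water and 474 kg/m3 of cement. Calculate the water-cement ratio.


w/c = water / cement
w/c = 193 / 474 = 0.407

0.407


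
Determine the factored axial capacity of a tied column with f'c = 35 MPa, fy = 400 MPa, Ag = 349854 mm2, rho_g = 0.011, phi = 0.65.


Ast = rho * Ag = 0.011 * 349854 = 3848.394 mm2
phi*Pn = 0.65 * 0.80 * (0.85 * 35 * (349854 - 3848.394) + 400 * 3848.394) / 1000
= 6153.17 kN

6153.17


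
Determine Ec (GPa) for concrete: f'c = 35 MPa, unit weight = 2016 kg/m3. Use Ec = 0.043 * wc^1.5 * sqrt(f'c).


Ec = 0.043 * 2016^1.5 * sqrt(35) / 1000
= 23.03 GPa

23.03


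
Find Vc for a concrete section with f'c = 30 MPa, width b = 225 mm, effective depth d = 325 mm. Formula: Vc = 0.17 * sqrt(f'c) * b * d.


Vc = 0.17 * sqrt(30) * 225 * 325 / 1000
= 68.09 kN

68.09


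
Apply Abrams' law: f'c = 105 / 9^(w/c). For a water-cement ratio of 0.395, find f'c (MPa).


f'c = 105 / 9^0.395
= 105 / 2.382
= 44.08 MPa

44.08


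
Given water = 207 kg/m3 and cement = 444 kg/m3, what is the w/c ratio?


w/c = water / cement
w/c = 207 / 444 = 0.466

0.466


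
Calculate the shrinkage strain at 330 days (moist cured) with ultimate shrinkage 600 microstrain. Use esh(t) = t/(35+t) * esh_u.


esh(330) = 330 / (35 + 330) * 600
= 330 / 365 * 600
= 542.5 microstrain

542.5


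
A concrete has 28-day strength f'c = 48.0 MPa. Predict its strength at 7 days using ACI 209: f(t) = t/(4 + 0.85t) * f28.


f(7) = 7 / (4 + 0.85 * 7) * 48.0
= 7 / 9.95 * 48.0
= 33.77 MPa

33.77


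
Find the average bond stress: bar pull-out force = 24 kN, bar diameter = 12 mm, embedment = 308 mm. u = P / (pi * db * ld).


u = P / (pi * db * ld)
= 24 * 1000 / (pi * 12 * 308)
= 2.067 MPa

2.067


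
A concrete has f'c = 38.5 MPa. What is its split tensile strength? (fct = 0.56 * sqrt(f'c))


fct = 0.56 * sqrt(38.5)
= 0.56 * 6.205
= 3.475 MPa

3.475


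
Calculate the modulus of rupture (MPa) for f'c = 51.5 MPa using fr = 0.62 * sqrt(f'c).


fr = 0.62 * sqrt(51.5)
= 4.449 MPa

4.449


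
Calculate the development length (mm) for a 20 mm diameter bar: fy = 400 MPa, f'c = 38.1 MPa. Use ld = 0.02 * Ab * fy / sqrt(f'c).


Ab = pi * 20^2 / 4 = 314.159 mm2
ld = 0.02 * 314.159 * 400 / sqrt(38.1)
= 407.2 mm

407.2


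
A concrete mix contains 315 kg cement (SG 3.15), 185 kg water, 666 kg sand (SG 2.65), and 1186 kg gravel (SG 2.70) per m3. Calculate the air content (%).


Vol cement = 315 / (3.15 * 1000) = 0.1 m3
Vol water = 185 / 1000 = 0.185 m3
Vol sand = 666 / (2.65 * 1000) = 0.251321 m3
Vol gravel = 1186 / (2.70 * 1000) = 0.439259 m3
Total solid + water volume = 0.97558 m3
Air = (1 - 0.97558) * 100 = 2.44%

2.44


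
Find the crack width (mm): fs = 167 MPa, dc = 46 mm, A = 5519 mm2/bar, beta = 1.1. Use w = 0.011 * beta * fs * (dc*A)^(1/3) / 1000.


w = 0.011 * beta * fs * (dc * A)^(1/3) / 1000
= 0.011 * 1.1 * 167 * (46 * 5519)^(1/3) / 1000
= 0.128 mm

0.128


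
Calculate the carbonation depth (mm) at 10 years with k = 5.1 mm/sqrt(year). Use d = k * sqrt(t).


depth = k * sqrt(t)
= 5.1 * sqrt(10)
= 16.13 mm

16.13


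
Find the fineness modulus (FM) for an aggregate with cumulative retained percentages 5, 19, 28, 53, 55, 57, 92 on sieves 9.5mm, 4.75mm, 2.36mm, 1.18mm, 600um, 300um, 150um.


FM = sum(cumulative % retained) / 100
= 309 / 100
= 3.09

3.09


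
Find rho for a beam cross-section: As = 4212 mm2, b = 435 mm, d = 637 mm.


rho = As / (b * d)
= 4212 / (435 * 637)
= 0.0152

0.0152


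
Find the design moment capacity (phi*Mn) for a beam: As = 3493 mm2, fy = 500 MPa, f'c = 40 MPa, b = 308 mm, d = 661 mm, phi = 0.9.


a = As * fy / (0.85 * f'c * b)
= 3493 * 500 / (0.85 * 40 * 308)
= 166.7781 mm
Mn = As * fy * (d - a/2) / 10^6
= 1008.7975 kN-m
phi*Mn = 0.9 * 1008.7975 = 907.92 kN-m

907.92


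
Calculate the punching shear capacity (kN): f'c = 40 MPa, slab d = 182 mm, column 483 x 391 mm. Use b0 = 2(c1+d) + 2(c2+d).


b0 = 2*(483 + 182) + 2*(391 + 182) = 2476 mm
Vc = 0.33 * sqrt(40) * 2476 * 182 / 1000
= 940.52 kN

940.52


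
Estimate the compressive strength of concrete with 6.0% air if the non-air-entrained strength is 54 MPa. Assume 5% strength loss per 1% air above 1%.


Strength loss = (6.0 - 1) * 5 = 25.0%
f'c = 54 * (1 - 25.0/100)
= 40.5 MPa

40.5


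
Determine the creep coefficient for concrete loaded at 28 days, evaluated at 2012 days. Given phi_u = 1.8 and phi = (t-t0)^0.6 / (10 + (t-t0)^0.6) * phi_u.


dt = 2012 - 28 = 1984
phi = 1984^0.6 / (10 + 1984^0.6) * 1.8
= 1.629

1.629


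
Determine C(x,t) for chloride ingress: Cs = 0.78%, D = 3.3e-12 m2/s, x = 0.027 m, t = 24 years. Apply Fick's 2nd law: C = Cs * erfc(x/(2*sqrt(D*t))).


t_seconds = 24 * 365.25 * 24 * 3600 = 757382400.0 s
arg = 0.027 / (2 * sqrt(3.3e-12 * 757382400.0))
= 0.27
erfc(0.27) = 0.7025
C = 0.78 * 0.7025 = 0.548%

0.548


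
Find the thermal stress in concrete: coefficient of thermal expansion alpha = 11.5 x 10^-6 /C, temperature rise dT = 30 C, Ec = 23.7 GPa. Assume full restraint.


sigma = alpha * dT * Ec
= 11.5e-6 * 30 * 23.7 * 1000
= 8.176 MPa

8.176


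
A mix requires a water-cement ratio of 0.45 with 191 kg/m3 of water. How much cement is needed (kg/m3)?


Cement = water / (w/c)
= 191 / 0.45
= 424.4 kg/m3

424.4


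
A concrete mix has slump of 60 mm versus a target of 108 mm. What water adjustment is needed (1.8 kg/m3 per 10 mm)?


Difference = 108 - 60 = 48 mm
Water adjustment = 48 * 1.8 / 10 = 8.6 kg/m3

8.6


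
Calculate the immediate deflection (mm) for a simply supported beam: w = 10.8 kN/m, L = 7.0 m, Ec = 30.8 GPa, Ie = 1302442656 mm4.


Convert: L = 7.0 m = 7000 mm, Ec = 30.8 GPa = 30800 MPa
delta = 5 * 10.8 * 7000^4 / (384 * 30800 * 1302442656)
= 8.42 mm

8.42


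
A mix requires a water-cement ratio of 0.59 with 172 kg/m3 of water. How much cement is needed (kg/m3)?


Cement = water / (w/c)
= 172 / 0.59
= 291.5 kg/m3

291.5


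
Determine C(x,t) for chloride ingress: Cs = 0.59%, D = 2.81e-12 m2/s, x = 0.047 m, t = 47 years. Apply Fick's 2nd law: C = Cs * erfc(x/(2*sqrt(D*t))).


t_seconds = 47 * 365.25 * 24 * 3600 = 1483207200.0 s
arg = 0.047 / (2 * sqrt(2.81e-12 * 1483207200.0))
= 0.364
erfc(0.364) = 0.6067
C = 0.59 * 0.6067 = 0.358%

0.358


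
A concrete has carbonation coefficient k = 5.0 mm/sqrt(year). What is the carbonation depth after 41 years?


depth = k * sqrt(t)
= 5.0 * sqrt(41)
= 32.02 mm

32.02


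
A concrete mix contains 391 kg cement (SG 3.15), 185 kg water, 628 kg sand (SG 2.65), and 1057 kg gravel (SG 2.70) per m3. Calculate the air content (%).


Vol cement = 391 / (3.15 * 1000) = 0.124127 m3
Vol water = 185 / 1000 = 0.185 m3
Vol sand = 628 / (2.65 * 1000) = 0.236981 m3
Vol gravel = 1057 / (2.70 * 1000) = 0.391481 m3
Total solid + water volume = 0.93759 m3
Air = (1 - 0.93759) * 100 = 6.24%

6.24


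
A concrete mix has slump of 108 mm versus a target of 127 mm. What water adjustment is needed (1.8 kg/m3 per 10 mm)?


Difference = 127 - 108 = 19 mm
Water adjustment = 19 * 1.8 / 10 = 3.4 kg/m3

3.4


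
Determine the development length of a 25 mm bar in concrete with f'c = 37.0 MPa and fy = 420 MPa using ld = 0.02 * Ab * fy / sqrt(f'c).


Ab = pi * 25^2 / 4 = 490.874 mm2
ld = 0.02 * 490.874 * 420 / sqrt(37.0)
= 677.9 mm

677.9


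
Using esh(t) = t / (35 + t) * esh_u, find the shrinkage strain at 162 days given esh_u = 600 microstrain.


esh(162) = 162 / (35 + 162) * 600
= 162 / 197 * 600
= 493.4 microstrain

493.4


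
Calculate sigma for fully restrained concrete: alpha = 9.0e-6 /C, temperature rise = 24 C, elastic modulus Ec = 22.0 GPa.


sigma = alpha * dT * Ec
= 9.0e-6 * 24 * 22.0 * 1000
= 4.752 MPa

4.752


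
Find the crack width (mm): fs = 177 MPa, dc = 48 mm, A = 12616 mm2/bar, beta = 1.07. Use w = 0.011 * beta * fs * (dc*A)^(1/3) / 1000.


w = 0.011 * beta * fs * (dc * A)^(1/3) / 1000
= 0.011 * 1.07 * 177 * (48 * 12616)^(1/3) / 1000
= 0.176 mm

0.176


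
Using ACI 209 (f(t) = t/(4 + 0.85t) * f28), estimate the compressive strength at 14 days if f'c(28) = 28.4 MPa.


f(14) = 14 / (4 + 0.85 * 14) * 28.4
= 14 / 15.9 * 28.4
= 25.01 MPa

25.01


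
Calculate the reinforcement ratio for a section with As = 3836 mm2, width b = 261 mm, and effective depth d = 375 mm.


rho = As / (b * d)
= 3836 / (261 * 375)
= 0.0392

0.0392


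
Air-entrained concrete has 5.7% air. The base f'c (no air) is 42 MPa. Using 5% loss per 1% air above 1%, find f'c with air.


Strength loss = (5.7 - 1) * 5 = 23.5%
f'c = 42 * (1 - 23.5/100)
= 32.13 MPa

32.13


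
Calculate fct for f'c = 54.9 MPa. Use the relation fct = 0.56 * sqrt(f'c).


fct = 0.56 * sqrt(54.9)
= 0.56 * 7.409
= 4.149 MPa

4.149


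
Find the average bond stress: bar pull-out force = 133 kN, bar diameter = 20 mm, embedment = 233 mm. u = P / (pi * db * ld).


u = P / (pi * db * ld)
= 133 * 1000 / (pi * 20 * 233)
= 9.085 MPa

9.085


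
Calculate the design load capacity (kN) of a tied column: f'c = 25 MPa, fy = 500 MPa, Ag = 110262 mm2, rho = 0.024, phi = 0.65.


Ast = rho * Ag = 0.024 * 110262 = 2646.288 mm2
phi*Pn = 0.65 * 0.80 * (0.85 * 25 * (110262 - 2646.288) + 500 * 2646.288) / 1000
= 1877.19 kN

1877.19


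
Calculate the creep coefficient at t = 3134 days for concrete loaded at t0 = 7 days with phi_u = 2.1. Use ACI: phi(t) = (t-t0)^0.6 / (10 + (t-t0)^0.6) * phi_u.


dt = 3134 - 7 = 3127
phi = 3127^0.6 / (10 + 3127^0.6) * 2.1
= 1.944

1.944


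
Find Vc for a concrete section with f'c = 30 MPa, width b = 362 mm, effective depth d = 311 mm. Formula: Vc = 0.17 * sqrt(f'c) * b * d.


Vc = 0.17 * sqrt(30) * 362 * 311 / 1000
= 104.83 kN

104.83


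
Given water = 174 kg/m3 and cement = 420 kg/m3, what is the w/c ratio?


w/c = water / cement
w/c = 174 / 420 = 0.414

0.414


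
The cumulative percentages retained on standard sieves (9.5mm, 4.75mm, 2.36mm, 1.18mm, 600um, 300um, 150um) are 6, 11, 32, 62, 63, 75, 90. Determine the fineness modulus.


FM = sum(cumulative % retained) / 100
= 339 / 100
= 3.39

3.39


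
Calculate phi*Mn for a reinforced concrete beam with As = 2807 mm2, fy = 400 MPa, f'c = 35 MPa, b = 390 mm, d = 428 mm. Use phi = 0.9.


a = As * fy / (0.85 * f'c * b)
= 2807 * 400 / (0.85 * 35 * 390)
= 96.7722 mm
Mn = As * fy * (d - a/2) / 10^6
= 426.2305 kN-m
phi*Mn = 0.9 * 426.2305 = 383.61 kN-m

383.61


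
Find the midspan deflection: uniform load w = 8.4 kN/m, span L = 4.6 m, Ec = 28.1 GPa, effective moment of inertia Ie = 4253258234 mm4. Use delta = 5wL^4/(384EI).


Convert: L = 4.6 m = 4600 mm, Ec = 28.1 GPa = 28100 MPa
delta = 5 * 8.4 * 4600^4 / (384 * 28100 * 4253258234)
= 0.41 mm

0.41


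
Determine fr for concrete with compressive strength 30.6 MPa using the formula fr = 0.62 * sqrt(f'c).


fr = 0.62 * sqrt(30.6)
= 3.43 MPa

3.43


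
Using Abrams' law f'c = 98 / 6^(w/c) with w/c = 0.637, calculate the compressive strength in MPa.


f'c = 98 / 6^0.637
= 98 / 3.131
= 31.3 MPa

31.3


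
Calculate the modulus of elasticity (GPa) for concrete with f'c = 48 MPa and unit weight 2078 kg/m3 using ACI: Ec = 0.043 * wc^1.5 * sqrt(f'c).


Ec = 0.043 * 2078^1.5 * sqrt(48) / 1000
= 28.22 GPa

28.22


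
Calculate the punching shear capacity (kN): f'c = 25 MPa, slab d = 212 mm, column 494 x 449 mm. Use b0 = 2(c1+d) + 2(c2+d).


b0 = 2*(494 + 212) + 2*(449 + 212) = 2734 mm
Vc = 0.33 * sqrt(25) * 2734 * 212 / 1000
= 956.35 kN

956.35


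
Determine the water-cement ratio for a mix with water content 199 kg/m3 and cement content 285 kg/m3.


w/c = water / cement
w/c = 199 / 285 = 0.698

0.698


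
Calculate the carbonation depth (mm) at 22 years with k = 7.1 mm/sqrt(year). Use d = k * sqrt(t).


depth = k * sqrt(t)
= 7.1 * sqrt(22)
= 33.3 mm

33.3


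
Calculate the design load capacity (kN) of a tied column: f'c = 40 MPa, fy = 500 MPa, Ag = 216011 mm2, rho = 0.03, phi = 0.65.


Ast = rho * Ag = 0.03 * 216011 = 6480.33 mm2
phi*Pn = 0.65 * 0.80 * (0.85 * 40 * (216011 - 6480.33) + 500 * 6480.33) / 1000
= 5389.39 kN

5389.39


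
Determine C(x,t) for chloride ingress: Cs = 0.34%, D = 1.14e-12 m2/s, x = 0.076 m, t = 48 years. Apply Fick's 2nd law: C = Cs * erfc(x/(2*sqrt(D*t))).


t_seconds = 48 * 365.25 * 24 * 3600 = 1514764800.0 s
arg = 0.076 / (2 * sqrt(1.14e-12 * 1514764800.0))
= 0.9144
erfc(0.9144) = 0.1959
C = 0.34 * 0.1959 = 0.0666%

0.0666


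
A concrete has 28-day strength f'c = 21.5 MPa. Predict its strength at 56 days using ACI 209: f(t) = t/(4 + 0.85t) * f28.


f(56) = 56 / (4 + 0.85 * 56) * 21.5
= 56 / 51.6 * 21.5
= 23.33 MPa

23.33


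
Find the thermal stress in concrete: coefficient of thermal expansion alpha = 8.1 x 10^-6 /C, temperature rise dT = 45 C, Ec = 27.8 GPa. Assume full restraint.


sigma = alpha * dT * Ec
= 8.1e-6 * 45 * 27.8 * 1000
= 10.133 MPa

10.133


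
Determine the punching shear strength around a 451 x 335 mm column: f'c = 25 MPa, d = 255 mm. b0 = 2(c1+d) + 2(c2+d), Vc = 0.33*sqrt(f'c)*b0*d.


b0 = 2*(451 + 255) + 2*(335 + 255) = 2592 mm
Vc = 0.33 * sqrt(25) * 2592 * 255 / 1000
= 1090.58 kN

1090.58


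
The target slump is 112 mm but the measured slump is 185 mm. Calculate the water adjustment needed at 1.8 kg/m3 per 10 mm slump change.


Difference = 112 - 185 = -73 mm
Water adjustment = -73 * 1.8 / 10 = -13.1 kg/m3

-13.1


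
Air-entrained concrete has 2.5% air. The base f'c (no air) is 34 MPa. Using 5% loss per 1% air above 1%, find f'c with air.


Strength loss = (2.5 - 1) * 5 = 7.5%
f'c = 34 * (1 - 7.5/100)
= 31.45 MPa

31.45


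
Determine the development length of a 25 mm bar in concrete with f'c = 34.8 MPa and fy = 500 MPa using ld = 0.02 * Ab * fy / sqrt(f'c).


Ab = pi * 25^2 / 4 = 490.874 mm2
ld = 0.02 * 490.874 * 500 / sqrt(34.8)
= 832.1 mm

832.1


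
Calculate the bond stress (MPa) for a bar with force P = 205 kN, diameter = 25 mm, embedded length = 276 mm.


u = P / (pi * db * ld)
= 205 * 1000 / (pi * 25 * 276)
= 9.457 MPa

9.457


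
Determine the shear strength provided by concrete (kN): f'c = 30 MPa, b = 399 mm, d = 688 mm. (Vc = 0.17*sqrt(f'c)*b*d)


Vc = 0.17 * sqrt(30) * 399 * 688 / 1000
= 255.61 kN

255.61


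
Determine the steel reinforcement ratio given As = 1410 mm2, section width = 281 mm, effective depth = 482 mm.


rho = As / (b * d)
= 1410 / (281 * 482)
= 0.0104

0.0104


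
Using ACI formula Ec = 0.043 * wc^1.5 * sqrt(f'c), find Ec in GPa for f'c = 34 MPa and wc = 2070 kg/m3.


Ec = 0.043 * 2070^1.5 * sqrt(34) / 1000
= 23.61 GPa

23.61


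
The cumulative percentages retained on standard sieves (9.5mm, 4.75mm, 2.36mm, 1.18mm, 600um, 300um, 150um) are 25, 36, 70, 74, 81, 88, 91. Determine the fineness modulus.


FM = sum(cumulative % retained) / 100
= 465 / 100
= 4.65

4.65


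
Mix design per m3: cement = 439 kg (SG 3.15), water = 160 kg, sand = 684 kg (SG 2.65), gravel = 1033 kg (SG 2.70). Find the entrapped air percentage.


Vol cement = 439 / (3.15 * 1000) = 0.139365 m3
Vol water = 160 / 1000 = 0.16 m3
Vol sand = 684 / (2.65 * 1000) = 0.258113 m3
Vol gravel = 1033 / (2.70 * 1000) = 0.382593 m3
Total solid + water volume = 0.940071 m3
Air = (1 - 0.940071) * 100 = 5.99%

5.99


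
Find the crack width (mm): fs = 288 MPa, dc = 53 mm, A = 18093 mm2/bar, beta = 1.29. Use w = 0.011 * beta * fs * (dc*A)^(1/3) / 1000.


w = 0.011 * beta * fs * (dc * A)^(1/3) / 1000
= 0.011 * 1.29 * 288 * (53 * 18093)^(1/3) / 1000
= 0.403 mm

0.403


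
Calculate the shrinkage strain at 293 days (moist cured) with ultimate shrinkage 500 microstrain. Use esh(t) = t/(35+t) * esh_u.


esh(293) = 293 / (35 + 293) * 500
= 293 / 328 * 500
= 446.6 microstrain

446.6


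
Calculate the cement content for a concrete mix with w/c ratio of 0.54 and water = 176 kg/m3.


Cement = water / (w/c)
= 176 / 0.54
= 325.9 kg/m3

325.9


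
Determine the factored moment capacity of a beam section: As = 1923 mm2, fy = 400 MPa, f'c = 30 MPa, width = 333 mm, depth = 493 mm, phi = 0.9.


a = As * fy / (0.85 * f'c * b)
= 1923 * 400 / (0.85 * 30 * 333)
= 90.5847 mm
Mn = As * fy * (d - a/2) / 10^6
= 344.3767 kN-m
phi*Mn = 0.9 * 344.3767 = 309.94 kN-m

309.94


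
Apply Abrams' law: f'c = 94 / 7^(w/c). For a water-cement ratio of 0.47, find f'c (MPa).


f'c = 94 / 7^0.47
= 94 / 2.496
= 37.66 MPa

37.66


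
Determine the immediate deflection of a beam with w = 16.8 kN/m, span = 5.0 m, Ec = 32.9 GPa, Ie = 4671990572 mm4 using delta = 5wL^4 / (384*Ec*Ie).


Convert: L = 5.0 m = 5000 mm, Ec = 32.9 GPa = 32900 MPa
delta = 5 * 16.8 * 5000^4 / (384 * 32900 * 4671990572)
= 0.89 mm

0.89


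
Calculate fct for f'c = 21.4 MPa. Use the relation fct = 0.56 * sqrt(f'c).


fct = 0.56 * sqrt(21.4)
= 0.56 * 4.626
= 2.591 MPa

2.591


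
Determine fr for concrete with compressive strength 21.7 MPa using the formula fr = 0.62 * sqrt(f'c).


fr = 0.62 * sqrt(21.7)
= 2.888 MPa

2.888


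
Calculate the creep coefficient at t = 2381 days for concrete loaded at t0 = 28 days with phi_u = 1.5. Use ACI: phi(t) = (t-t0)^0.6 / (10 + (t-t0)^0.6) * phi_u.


dt = 2381 - 28 = 2353
phi = 2353^0.6 / (10 + 2353^0.6) * 1.5
= 1.37

1.37


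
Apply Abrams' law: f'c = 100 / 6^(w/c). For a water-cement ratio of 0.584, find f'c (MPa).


f'c = 100 / 6^0.584
= 100 / 2.847
= 35.12 MPa

35.12


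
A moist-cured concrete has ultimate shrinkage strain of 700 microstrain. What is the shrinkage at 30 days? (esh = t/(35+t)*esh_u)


esh(30) = 30 / (35 + 30) * 700
= 30 / 65 * 700
= 323.1 microstrain

323.1


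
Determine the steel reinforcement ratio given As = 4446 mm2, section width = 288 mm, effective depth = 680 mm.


rho = As / (b * d)
= 4446 / (288 * 680)
= 0.0227

0.0227


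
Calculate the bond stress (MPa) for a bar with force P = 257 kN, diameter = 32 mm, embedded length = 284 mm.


u = P / (pi * db * ld)
= 257 * 1000 / (pi * 32 * 284)
= 9.002 MPa

9.002


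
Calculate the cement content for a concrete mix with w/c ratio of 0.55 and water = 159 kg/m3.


Cement = water / (w/c)
= 159 / 0.55
= 289.1 kg/m3

289.1


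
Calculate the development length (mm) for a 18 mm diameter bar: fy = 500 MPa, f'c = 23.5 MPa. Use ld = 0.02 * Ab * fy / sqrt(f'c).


Ab = pi * 18^2 / 4 = 254.469 mm2
ld = 0.02 * 254.469 * 500 / sqrt(23.5)
= 524.9 mm

524.9


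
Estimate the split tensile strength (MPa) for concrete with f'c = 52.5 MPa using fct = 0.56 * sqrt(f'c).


fct = 0.56 * sqrt(52.5)
= 0.56 * 7.246
= 4.058 MPa

4.058


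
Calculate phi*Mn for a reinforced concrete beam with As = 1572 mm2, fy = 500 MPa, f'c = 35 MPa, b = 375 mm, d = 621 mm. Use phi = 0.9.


a = As * fy / (0.85 * f'c * b)
= 1572 * 500 / (0.85 * 35 * 375)
= 70.4538 mm
Mn = As * fy * (d - a/2) / 10^6
= 460.4177 kN-m
phi*Mn = 0.9 * 460.4177 = 414.38 kN-m

414.38


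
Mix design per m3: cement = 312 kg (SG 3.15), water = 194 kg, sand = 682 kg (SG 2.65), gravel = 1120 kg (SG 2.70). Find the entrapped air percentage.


Vol cement = 312 / (3.15 * 1000) = 0.099048 m3
Vol water = 194 / 1000 = 0.194 m3
Vol sand = 682 / (2.65 * 1000) = 0.257358 m3
Vol gravel = 1120 / (2.70 * 1000) = 0.414815 m3
Total solid + water volume = 0.965221 m3
Air = (1 - 0.965221) * 100 = 3.48%

3.48


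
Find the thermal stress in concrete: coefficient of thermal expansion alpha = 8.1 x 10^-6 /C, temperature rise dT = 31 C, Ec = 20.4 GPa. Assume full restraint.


sigma = alpha * dT * Ec
= 8.1e-6 * 31 * 20.4 * 1000
= 5.122 MPa

5.122


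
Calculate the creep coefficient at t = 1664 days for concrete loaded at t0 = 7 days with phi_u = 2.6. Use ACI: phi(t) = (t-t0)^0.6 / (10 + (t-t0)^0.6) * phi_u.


dt = 1664 - 7 = 1657
phi = 1657^0.6 / (10 + 1657^0.6) * 2.6
= 2.328

2.328


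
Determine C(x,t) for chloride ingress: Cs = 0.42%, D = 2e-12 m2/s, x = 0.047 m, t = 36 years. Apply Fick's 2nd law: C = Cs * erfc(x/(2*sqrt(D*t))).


t_seconds = 36 * 365.25 * 24 * 3600 = 1136073600.0 s
arg = 0.047 / (2 * sqrt(2e-12 * 1136073600.0))
= 0.493
erfc(0.493) = 0.4857
C = 0.42 * 0.4857 = 0.204%

0.204


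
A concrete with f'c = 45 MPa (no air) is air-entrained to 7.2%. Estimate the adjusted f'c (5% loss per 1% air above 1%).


Strength loss = (7.2 - 1) * 5 = 31.0%
f'c = 45 * (1 - 31.0/100)
= 31.05 MPa

31.05


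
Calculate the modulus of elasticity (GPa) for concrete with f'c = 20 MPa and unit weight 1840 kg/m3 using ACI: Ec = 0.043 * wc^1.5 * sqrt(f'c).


Ec = 0.043 * 1840^1.5 * sqrt(20) / 1000
= 15.18 GPa

15.18


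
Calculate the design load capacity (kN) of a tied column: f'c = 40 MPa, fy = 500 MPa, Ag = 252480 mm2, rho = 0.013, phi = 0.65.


Ast = rho * Ag = 0.013 * 252480 = 3282.24 mm2
phi*Pn = 0.65 * 0.80 * (0.85 * 40 * (252480 - 3282.24) + 500 * 3282.24) / 1000
= 5259.2 kN

5259.2


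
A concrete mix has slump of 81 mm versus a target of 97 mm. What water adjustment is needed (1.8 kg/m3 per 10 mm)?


Difference = 97 - 81 = 16 mm
Water adjustment = 16 * 1.8 / 10 = 2.9 kg/m3

2.9


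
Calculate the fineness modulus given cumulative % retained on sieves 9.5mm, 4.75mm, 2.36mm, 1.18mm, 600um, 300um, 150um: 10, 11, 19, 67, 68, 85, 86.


FM = sum(cumulative % retained) / 100
= 346 / 100
= 3.46

3.46


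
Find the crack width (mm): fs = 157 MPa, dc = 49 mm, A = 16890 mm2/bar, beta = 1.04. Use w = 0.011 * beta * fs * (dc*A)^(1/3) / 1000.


w = 0.011 * beta * fs * (dc * A)^(1/3) / 1000
= 0.011 * 1.04 * 157 * (49 * 16890)^(1/3) / 1000
= 0.169 mm

0.169


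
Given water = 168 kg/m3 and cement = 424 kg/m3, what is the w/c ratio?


w/c = water / cement
w/c = 168 / 424 = 0.396

0.396


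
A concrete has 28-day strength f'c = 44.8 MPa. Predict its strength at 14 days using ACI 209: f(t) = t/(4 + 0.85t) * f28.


f(14) = 14 / (4 + 0.85 * 14) * 44.8
= 14 / 15.9 * 44.8
= 39.45 MPa

39.45


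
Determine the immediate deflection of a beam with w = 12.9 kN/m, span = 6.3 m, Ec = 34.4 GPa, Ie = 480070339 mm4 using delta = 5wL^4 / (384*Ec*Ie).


Convert: L = 6.3 m = 6300 mm, Ec = 34.4 GPa = 34400 MPa
delta = 5 * 12.9 * 6300^4 / (384 * 34400 * 480070339)
= 16.02 mm

16.02


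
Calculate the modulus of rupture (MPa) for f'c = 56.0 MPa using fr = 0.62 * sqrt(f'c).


fr = 0.62 * sqrt(56.0)
= 4.64 MPa

4.64


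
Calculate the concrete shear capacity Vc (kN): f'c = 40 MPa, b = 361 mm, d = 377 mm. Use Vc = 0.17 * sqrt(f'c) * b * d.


Vc = 0.17 * sqrt(40) * 361 * 377 / 1000
= 146.33 kN

146.33


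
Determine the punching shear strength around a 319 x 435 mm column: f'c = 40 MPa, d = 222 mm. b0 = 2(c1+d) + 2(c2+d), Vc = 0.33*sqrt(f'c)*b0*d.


b0 = 2*(319 + 222) + 2*(435 + 222) = 2396 mm
Vc = 0.33 * sqrt(40) * 2396 * 222 / 1000
= 1110.16 kN

1110.16


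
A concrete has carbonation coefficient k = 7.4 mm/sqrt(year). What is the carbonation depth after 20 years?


depth = k * sqrt(t)
= 7.4 * sqrt(20)
= 33.09 mm

33.09


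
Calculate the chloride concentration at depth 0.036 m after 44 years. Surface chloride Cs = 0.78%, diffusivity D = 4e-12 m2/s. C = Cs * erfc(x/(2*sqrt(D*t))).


t_seconds = 44 * 365.25 * 24 * 3600 = 1388534400.0 s
arg = 0.036 / (2 * sqrt(4e-12 * 1388534400.0))
= 0.2415
erfc(0.2415) = 0.7327
C = 0.78 * 0.7327 = 0.5715%

0.5715


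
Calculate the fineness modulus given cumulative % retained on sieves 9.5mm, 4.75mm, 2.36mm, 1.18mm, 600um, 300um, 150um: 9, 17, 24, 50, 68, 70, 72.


FM = sum(cumulative % retained) / 100
= 310 / 100
= 3.1

3.1


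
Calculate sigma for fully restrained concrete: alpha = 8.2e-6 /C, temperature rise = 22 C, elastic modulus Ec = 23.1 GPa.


sigma = alpha * dT * Ec
= 8.2e-6 * 22 * 23.1 * 1000
= 4.167 MPa

4.167


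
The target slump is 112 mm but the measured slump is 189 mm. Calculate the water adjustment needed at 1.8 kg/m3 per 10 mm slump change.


Difference = 112 - 189 = -77 mm
Water adjustment = -77 * 1.8 / 10 = -13.9 kg/m3

-13.9


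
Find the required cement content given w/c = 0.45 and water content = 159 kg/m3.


Cement = water / (w/c)
= 159 / 0.45
= 353.3 kg/m3

353.3


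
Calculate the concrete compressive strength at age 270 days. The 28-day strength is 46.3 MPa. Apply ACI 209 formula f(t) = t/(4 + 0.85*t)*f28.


f(270) = 270 / (4 + 0.85 * 270) * 46.3
= 270 / 233.5 * 46.3
= 53.54 MPa

53.54


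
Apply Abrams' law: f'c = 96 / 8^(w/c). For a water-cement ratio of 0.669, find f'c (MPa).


f'c = 96 / 8^0.669
= 96 / 4.019
= 23.88 MPa

23.88


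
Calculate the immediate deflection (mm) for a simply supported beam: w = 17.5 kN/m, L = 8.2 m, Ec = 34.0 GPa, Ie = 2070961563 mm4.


Convert: L = 8.2 m = 8200 mm, Ec = 34.0 GPa = 34000 MPa
delta = 5 * 17.5 * 8200^4 / (384 * 34000 * 2070961563)
= 14.63 mm

14.63


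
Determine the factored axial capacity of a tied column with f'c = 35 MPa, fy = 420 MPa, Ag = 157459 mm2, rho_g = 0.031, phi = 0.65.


Ast = rho * Ag = 0.031 * 157459 = 4881.229 mm2
phi*Pn = 0.65 * 0.80 * (0.85 * 35 * (157459 - 4881.229) + 420 * 4881.229) / 1000
= 3426.44 kN

3426.44


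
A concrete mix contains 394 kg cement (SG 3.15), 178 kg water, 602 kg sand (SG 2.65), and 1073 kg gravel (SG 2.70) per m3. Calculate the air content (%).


Vol cement = 394 / (3.15 * 1000) = 0.125079 m3
Vol water = 178 / 1000 = 0.178 m3
Vol sand = 602 / (2.65 * 1000) = 0.22717 m3
Vol gravel = 1073 / (2.70 * 1000) = 0.397407 m3
Total solid + water volume = 0.927657 m3
Air = (1 - 0.927657) * 100 = 7.23%

7.23


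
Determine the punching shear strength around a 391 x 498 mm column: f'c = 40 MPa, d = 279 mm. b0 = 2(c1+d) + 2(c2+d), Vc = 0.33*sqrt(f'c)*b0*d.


b0 = 2*(391 + 279) + 2*(498 + 279) = 2894 mm
Vc = 0.33 * sqrt(40) * 2894 * 279 / 1000
= 1685.18 kN

1685.18


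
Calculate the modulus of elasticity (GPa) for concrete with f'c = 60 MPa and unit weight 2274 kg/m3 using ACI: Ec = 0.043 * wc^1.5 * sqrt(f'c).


Ec = 0.043 * 2274^1.5 * sqrt(60) / 1000
= 36.12 GPa

36.12


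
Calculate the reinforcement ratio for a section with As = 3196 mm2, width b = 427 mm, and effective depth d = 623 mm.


rho = As / (b * d)
= 3196 / (427 * 623)
= 0.012

0.012


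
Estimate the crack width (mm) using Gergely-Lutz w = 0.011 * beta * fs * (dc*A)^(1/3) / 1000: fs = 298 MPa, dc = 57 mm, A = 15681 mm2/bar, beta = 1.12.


w = 0.011 * beta * fs * (dc * A)^(1/3) / 1000
= 0.011 * 1.12 * 298 * (57 * 15681)^(1/3) / 1000
= 0.354 mm

0.354


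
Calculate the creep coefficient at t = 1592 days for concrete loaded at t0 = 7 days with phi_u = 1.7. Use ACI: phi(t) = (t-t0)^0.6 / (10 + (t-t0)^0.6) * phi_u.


dt = 1592 - 7 = 1585
phi = 1585^0.6 / (10 + 1585^0.6) * 1.7
= 1.518

1.518


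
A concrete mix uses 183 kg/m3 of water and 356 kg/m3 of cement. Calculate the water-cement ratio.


w/c = water / cement
w/c = 183 / 356 = 0.514

0.514


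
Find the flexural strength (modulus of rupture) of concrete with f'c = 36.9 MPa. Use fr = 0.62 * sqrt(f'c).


fr = 0.62 * sqrt(36.9)
= 3.766 MPa

3.766


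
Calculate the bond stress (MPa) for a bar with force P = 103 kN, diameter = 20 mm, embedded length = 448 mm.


u = P / (pi * db * ld)
= 103 * 1000 / (pi * 20 * 448)
= 3.659 MPa

3.659


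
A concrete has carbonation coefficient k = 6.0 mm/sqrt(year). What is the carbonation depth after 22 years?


depth = k * sqrt(t)
= 6.0 * sqrt(22)
= 28.14 mm

28.14


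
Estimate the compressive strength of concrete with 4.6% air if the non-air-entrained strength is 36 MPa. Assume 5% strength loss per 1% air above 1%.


Strength loss = (4.6 - 1) * 5 = 18.0%
f'c = 36 * (1 - 18.0/100)
= 29.52 MPa

29.52


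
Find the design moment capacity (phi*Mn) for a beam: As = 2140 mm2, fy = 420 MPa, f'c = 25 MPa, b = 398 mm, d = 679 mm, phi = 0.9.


a = As * fy / (0.85 * f'c * b)
= 2140 * 420 / (0.85 * 25 * 398)
= 106.2725 mm
Mn = As * fy * (d - a/2) / 10^6
= 562.5263 kN-m
phi*Mn = 0.9 * 562.5263 = 506.27 kN-m

506.27


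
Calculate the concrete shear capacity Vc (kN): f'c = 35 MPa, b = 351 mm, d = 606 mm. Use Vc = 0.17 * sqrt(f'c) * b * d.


Vc = 0.17 * sqrt(35) * 351 * 606 / 1000
= 213.93 kN

213.93


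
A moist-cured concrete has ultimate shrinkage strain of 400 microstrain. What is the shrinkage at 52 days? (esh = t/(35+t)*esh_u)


esh(52) = 52 / (35 + 52) * 400
= 52 / 87 * 400
= 239.1 microstrain

239.1


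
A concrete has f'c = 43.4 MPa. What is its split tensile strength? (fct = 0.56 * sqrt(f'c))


fct = 0.56 * sqrt(43.4)
= 0.56 * 6.588
= 3.689 MPa

3.689


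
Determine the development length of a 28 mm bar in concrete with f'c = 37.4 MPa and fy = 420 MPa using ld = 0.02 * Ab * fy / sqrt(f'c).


Ab = pi * 28^2 / 4 = 615.752 mm2
ld = 0.02 * 615.752 * 420 / sqrt(37.4)
= 845.8 mm

845.8


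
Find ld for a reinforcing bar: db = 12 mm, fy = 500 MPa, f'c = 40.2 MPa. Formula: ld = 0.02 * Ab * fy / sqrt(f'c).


Ab = pi * 12^2 / 4 = 113.097 mm2
ld = 0.02 * 113.097 * 500 / sqrt(40.2)
= 178.4 mm

178.4


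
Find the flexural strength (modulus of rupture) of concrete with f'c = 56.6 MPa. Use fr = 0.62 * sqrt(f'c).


fr = 0.62 * sqrt(56.6)
= 4.664 MPa

4.664


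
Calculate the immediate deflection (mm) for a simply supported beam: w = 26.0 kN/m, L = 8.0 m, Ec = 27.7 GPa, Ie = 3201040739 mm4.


Convert: L = 8.0 m = 8000 mm, Ec = 27.7 GPa = 27700 MPa
delta = 5 * 26.0 * 8000^4 / (384 * 27700 * 3201040739)
= 15.64 mm

15.64


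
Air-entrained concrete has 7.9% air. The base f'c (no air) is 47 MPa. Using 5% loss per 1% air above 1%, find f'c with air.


Strength loss = (7.9 - 1) * 5 = 34.5%
f'c = 47 * (1 - 34.5/100)
= 30.79 MPa

30.79


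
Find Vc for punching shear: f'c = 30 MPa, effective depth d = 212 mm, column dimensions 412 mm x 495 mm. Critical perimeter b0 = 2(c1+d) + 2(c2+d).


b0 = 2*(412 + 212) + 2*(495 + 212) = 2662 mm
Vc = 0.33 * sqrt(30) * 2662 * 212 / 1000
= 1020.04 kN

1020.04


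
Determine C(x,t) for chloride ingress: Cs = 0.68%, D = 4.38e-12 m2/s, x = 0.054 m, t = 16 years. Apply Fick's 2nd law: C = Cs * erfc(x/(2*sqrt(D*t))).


t_seconds = 16 * 365.25 * 24 * 3600 = 504921600.0 s
arg = 0.054 / (2 * sqrt(4.38e-12 * 504921600.0))
= 0.5741
erfc(0.5741) = 0.4168
C = 0.68 * 0.4168 = 0.2834%

0.2834


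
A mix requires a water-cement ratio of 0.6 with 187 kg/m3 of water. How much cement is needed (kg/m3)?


Cement = water / (w/c)
= 187 / 0.6
= 311.7 kg/m3

311.7


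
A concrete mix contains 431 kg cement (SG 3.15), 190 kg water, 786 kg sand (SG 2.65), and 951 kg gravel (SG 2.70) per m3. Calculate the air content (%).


Vol cement = 431 / (3.15 * 1000) = 0.136825 m3
Vol water = 190 / 1000 = 0.19 m3
Vol sand = 786 / (2.65 * 1000) = 0.296604 m3
Vol gravel = 951 / (2.70 * 1000) = 0.352222 m3
Total solid + water volume = 0.975651 m3
Air = (1 - 0.975651) * 100 = 2.43%

2.43


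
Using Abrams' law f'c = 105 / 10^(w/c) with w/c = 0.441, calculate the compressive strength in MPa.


f'c = 105 / 10^0.441
= 105 / 2.761
= 38.04 MPa

38.04


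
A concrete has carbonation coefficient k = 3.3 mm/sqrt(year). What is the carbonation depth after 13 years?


depth = k * sqrt(t)
= 3.3 * sqrt(13)
= 11.9 mm

11.9


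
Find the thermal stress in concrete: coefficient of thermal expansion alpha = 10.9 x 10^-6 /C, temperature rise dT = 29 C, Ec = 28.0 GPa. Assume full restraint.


sigma = alpha * dT * Ec
= 10.9e-6 * 29 * 28.0 * 1000
= 8.851 MPa

8.851


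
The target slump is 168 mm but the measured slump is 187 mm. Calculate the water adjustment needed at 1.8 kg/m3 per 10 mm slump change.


Difference = 168 - 187 = -19 mm
Water adjustment = -19 * 1.8 / 10 = -3.4 kg/m3

-3.4


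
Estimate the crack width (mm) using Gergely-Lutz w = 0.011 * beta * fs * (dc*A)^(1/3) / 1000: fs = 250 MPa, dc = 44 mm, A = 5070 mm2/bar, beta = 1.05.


w = 0.011 * beta * fs * (dc * A)^(1/3) / 1000
= 0.011 * 1.05 * 250 * (44 * 5070)^(1/3) / 1000
= 0.175 mm

0.175


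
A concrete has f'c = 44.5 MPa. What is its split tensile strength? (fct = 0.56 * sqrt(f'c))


fct = 0.56 * sqrt(44.5)
= 0.56 * 6.671
= 3.736 MPa

3.736


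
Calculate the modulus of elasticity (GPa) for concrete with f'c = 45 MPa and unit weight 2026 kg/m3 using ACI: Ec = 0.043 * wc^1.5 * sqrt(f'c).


Ec = 0.043 * 2026^1.5 * sqrt(45) / 1000
= 26.3 GPa

26.3


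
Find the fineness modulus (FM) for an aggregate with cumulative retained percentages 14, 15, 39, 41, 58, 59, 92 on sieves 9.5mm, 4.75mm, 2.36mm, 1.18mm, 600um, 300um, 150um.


FM = sum(cumulative % retained) / 100
= 318 / 100
= 3.18

3.18


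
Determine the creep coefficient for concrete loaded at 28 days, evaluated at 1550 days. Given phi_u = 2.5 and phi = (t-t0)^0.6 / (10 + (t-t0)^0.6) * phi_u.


dt = 1550 - 28 = 1522
phi = 1522^0.6 / (10 + 1522^0.6) * 2.5
= 2.226

2.226


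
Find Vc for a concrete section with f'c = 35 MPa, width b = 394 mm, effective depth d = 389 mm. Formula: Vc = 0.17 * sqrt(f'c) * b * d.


Vc = 0.17 * sqrt(35) * 394 * 389 / 1000
= 154.14 kN

154.14


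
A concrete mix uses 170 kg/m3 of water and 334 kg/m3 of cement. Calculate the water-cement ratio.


w/c = water / cement
w/c = 170 / 334 = 0.509

0.509


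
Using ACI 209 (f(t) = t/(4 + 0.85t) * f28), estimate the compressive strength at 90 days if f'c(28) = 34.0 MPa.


f(90) = 90 / (4 + 0.85 * 90) * 34.0
= 90 / 80.5 * 34.0
= 38.01 MPa

38.01


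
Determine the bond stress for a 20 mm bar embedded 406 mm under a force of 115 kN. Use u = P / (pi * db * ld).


u = P / (pi * db * ld)
= 115 * 1000 / (pi * 20 * 406)
= 4.508 MPa

4.508


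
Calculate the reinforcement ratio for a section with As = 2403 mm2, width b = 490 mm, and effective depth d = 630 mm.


rho = As / (b * d)
= 2403 / (490 * 630)
= 0.0078

0.0078


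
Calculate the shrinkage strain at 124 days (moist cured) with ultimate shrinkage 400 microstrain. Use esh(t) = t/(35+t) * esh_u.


esh(124) = 124 / (35 + 124) * 400
= 124 / 159 * 400
= 311.9 microstrain

311.9


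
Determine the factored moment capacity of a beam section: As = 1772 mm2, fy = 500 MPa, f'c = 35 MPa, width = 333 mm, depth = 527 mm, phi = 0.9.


a = As * fy / (0.85 * f'c * b)
= 1772 * 500 / (0.85 * 35 * 333)
= 89.434 mm
Mn = As * fy * (d - a/2) / 10^6
= 427.3028 kN-m
phi*Mn = 0.9 * 427.3028 = 384.57 kN-m

384.57


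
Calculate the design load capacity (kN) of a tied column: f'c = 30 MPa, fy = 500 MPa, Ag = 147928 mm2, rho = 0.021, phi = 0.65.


Ast = rho * Ag = 0.021 * 147928 = 3106.488 mm2
phi*Pn = 0.65 * 0.80 * (0.85 * 30 * (147928 - 3106.488) + 500 * 3106.488) / 1000
= 2728.02 kN

2728.02


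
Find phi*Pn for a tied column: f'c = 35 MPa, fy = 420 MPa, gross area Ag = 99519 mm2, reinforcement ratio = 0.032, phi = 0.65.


Ast = rho * Ag = 0.032 * 99519 = 3184.608 mm2
phi*Pn = 0.65 * 0.80 * (0.85 * 35 * (99519 - 3184.608) + 420 * 3184.608) / 1000
= 2185.81 kN

2185.81


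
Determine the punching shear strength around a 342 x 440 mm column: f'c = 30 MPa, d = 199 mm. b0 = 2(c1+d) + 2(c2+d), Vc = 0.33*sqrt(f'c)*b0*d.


b0 = 2*(342 + 199) + 2*(440 + 199) = 2360 mm
Vc = 0.33 * sqrt(30) * 2360 * 199 / 1000
= 848.87 kN

848.87


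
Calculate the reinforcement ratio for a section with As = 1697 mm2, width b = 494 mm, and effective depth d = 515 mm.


rho = As / (b * d)
= 1697 / (494 * 515)
= 0.0067

0.0067


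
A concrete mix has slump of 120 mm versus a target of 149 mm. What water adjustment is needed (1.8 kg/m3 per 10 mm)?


Difference = 149 - 120 = 29 mm
Water adjustment = 29 * 1.8 / 10 = 5.2 kg/m3

5.2


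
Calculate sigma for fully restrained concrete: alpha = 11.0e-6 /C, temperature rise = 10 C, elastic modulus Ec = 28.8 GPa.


sigma = alpha * dT * Ec
= 11.0e-6 * 10 * 28.8 * 1000
= 3.168 MPa

3.168


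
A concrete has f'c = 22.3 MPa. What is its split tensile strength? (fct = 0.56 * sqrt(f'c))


fct = 0.56 * sqrt(22.3)
= 0.56 * 4.722
= 2.644 MPa

2.644


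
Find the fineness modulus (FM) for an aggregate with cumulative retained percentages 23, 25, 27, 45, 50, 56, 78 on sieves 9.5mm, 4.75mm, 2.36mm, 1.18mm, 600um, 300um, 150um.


FM = sum(cumulative % retained) / 100
= 304 / 100
= 3.04

3.04


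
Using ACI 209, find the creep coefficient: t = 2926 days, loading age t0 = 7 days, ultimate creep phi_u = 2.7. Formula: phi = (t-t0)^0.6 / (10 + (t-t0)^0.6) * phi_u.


dt = 2926 - 7 = 2919
phi = 2919^0.6 / (10 + 2919^0.6) * 2.7
= 2.492

2.492


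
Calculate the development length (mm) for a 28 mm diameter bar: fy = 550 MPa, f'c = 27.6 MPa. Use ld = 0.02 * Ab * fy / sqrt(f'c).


Ab = pi * 28^2 / 4 = 615.752 mm2
ld = 0.02 * 615.752 * 550 / sqrt(27.6)
= 1289.3 mm

1289.3


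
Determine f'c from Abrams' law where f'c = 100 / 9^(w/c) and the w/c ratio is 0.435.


f'c = 100 / 9^0.435
= 100 / 2.601
= 38.45 MPa

38.45


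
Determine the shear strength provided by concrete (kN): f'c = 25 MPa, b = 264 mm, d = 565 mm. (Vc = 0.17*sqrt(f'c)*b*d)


Vc = 0.17 * sqrt(25) * 264 * 565 / 1000
= 126.79 kN

126.79


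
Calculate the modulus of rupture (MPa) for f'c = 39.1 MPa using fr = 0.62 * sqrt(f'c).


fr = 0.62 * sqrt(39.1)
= 3.877 MPa

3.877


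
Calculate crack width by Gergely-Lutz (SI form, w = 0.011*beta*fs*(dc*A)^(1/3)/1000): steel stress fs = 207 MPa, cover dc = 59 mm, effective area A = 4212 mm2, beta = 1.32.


w = 0.011 * beta * fs * (dc * A)^(1/3) / 1000
= 0.011 * 1.32 * 207 * (59 * 4212)^(1/3) / 1000
= 0.189 mm

0.189


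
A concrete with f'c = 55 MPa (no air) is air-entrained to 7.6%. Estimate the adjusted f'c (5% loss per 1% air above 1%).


Strength loss = (7.6 - 1) * 5 = 33.0%
f'c = 55 * (1 - 33.0/100)
= 36.85 MPa

36.85


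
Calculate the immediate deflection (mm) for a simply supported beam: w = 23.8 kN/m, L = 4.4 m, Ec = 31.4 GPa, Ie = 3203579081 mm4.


Convert: L = 4.4 m = 4400 mm, Ec = 31.4 GPa = 31400 MPa
delta = 5 * 23.8 * 4400^4 / (384 * 31400 * 3203579081)
= 1.15 mm

1.15


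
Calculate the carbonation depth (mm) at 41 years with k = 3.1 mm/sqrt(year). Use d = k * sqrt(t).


depth = k * sqrt(t)
= 3.1 * sqrt(41)
= 19.85 mm

19.85
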